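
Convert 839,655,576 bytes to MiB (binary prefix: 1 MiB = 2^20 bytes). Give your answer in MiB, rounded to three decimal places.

839,655,576 bytes given.
1 MiB = 2^20 bytes = 1,048,576 bytes
839,655,576 / 1,048,576 = 800.758 MiB

800.758 MiB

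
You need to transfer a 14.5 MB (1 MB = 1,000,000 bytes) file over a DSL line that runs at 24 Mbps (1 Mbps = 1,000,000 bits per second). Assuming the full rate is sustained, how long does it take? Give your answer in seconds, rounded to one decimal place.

14.5 MB = 14,500,000 bytes = 116,000,000 bits
24 Mbps = 24,000,000 bits/s
time = 116,000,000 / 24,000,000 = 4.8 s

4.8 seconds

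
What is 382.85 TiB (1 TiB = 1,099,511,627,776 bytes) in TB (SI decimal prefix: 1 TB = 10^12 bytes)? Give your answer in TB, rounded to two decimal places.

382.85 TiB = 382.85 × 2^40 bytes = 420,948,026,694,041.6 bytes
1 TB = 10^12 bytes = 1,000,000,000,000 bytes
420,948,026,694,041.6 / 1,000,000,000,000 = 420.95 TB

420.95 TB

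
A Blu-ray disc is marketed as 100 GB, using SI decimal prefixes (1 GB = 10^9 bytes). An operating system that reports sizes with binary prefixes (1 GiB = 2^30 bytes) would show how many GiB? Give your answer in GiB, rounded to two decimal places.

93.13 GiB

100 GB = 100 × 10^9 bytes = 100,000,000,000 bytes
1 GiB = 1,073,741,824 bytes
100,000,000,000 / 1,073,741,824 = 93.13 GiB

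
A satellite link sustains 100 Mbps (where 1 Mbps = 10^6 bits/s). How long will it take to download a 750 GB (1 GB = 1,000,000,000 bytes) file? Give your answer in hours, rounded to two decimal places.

750 GB = 750,000,000,000 bytes = 6,000,000,000,000 bits
100 Mbps = 100,000,000 bits/s
time = 6,000,000,000,000 / 100,000,000 = 60,000.0000 s
60,000.0000 s / 3600 = 16.67 hours

16.67 hours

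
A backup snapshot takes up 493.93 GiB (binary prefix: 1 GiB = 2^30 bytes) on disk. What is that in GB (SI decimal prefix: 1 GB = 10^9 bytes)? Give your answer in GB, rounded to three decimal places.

530.353 GB

493.93 GiB = 493.93 × 2^30 bytes = 530,353,299,128.32 bytes
1 GB = 1,000,000,000 bytes
530,353,299,128.32 / 1,000,000,000 = 530.353 GB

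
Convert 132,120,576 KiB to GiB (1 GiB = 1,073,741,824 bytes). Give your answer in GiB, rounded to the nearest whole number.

132,120,576 KiB × 1,024 bytes/KiB = 135,291,469,824 bytes
1 GiB = 1,073,741,824 bytes
135,291,469,824 / 1,073,741,824 = 126 GiB

126 GiB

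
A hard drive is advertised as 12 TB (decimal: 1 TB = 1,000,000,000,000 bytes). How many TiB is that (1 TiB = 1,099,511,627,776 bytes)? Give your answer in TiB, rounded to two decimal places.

12 TB × 1,000,000,000,000 bytes/TB = 12,000,000,000,000 bytes
1 TiB = 2^40 bytes = 1,099,511,627,776 bytes
12,000,000,000,000 / 1,099,511,627,776 = 10.91 TiB

10.91 TiB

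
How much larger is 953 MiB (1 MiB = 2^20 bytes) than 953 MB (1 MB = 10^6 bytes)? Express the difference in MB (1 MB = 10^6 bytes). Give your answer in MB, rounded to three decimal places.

953 MiB = 953 × 1,048,576 = 999,292,928 bytes
953 MB = 953 × 1,000,000 = 953,000,000 bytes
difference = 46,292,928 bytes
46,292,928 / 1,000,000 = 46.293 MB

46.293 MB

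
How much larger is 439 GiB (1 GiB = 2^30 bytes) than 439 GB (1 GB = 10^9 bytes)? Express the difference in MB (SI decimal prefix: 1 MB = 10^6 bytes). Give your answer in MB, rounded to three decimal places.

439 GiB = 439 × 1,073,741,824 = 471,372,660,736 bytes
439 GB = 439 × 1,000,000,000 = 439,000,000,000 bytes
difference = 32,372,660,736 bytes
32,372,660,736 / 1,000,000 = 32,372.661 MB

32,372.661 MB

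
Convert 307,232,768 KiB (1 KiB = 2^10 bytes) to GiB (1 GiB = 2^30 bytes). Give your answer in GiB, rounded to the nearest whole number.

293 GiB

307,232,768 KiB = 307,232,768 × 2^10 bytes = 314,606,354,432 bytes
1 GiB = 2^30 bytes = 1,073,741,824 bytes
314,606,354,432 / 1,073,741,824 = 293 GiB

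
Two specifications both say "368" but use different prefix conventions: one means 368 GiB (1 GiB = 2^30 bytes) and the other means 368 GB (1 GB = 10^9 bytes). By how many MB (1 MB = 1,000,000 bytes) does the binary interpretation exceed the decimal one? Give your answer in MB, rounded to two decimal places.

368 GiB = 368 × 1,073,741,824 = 395,136,991,232 bytes
368 GB = 368 × 1,000,000,000 = 368,000,000,000 bytes
difference = 27,136,991,232 bytes
27,136,991,232 / 1,000,000 = 27,136.99 MB

27,136.99 MB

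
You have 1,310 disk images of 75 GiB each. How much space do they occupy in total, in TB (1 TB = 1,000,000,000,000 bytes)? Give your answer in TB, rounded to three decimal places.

Total = 1,310 × 75 GiB = 98,250 GiB
= 98,250 × 1,073,741,824 bytes = 105,495,134,208,000 bytes
1 TB = 1,000,000,000,000 bytes
105,495,134,208,000 / 1,000,000,000,000 = 105.495 TB

105.495 TB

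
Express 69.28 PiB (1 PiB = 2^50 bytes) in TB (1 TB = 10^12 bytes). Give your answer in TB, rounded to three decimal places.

69.28 PiB × 1,125,899,906,842,624 bytes/PiB = 78,002,345,546,056,990.72 bytes
1 TB = 10^12 bytes = 1,000,000,000,000 bytes
78,002,345,546,056,990.72 / 1,000,000,000,000 = 78,002.346 TB

78,002.346 TB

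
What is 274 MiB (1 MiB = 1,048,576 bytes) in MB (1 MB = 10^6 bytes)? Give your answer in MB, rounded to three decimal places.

274 MiB = 274 × 2^20 bytes = 287,309,824 bytes
1 MB = 1,000,000 bytes
287,309,824 / 1,000,000 = 287.310 MB

287.310 MB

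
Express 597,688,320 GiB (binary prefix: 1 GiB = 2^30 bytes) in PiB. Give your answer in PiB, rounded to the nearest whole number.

570 PiB

597,688,320 GiB = 597,688,320 × 2^30 bytes = 641,762,946,900,295,680 bytes
1 PiB = 2^50 bytes = 1,125,899,906,842,624 bytes
641,762,946,900,295,680 / 1,125,899,906,842,624 = 570 PiB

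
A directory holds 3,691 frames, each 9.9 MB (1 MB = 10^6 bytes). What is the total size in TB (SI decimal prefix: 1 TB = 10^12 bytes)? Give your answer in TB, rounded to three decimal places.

0.037 TB

Total = 3,691 × 9.9 MB = 36540.9 MB
= 36540.9 × 1,000,000 bytes = 36,540,900,000 bytes
1 TB = 1,000,000,000,000 bytes
36,540,900,000 / 1,000,000,000,000 = 0.037 TB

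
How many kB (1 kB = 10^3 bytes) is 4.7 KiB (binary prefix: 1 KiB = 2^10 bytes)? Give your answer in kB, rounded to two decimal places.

4.7 KiB × 1,024 bytes/KiB = 4,812.8 bytes
1 kB = 10^3 bytes = 1,000 bytes
4,812.8 / 1,000 = 4.81 kB

4.81 kB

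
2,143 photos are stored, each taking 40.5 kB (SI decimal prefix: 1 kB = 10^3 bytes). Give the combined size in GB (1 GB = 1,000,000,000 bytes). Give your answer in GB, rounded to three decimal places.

Total = 2,143 × 40.5 kB = 86791.5 kB
= 86791.5 × 1,000 bytes = 86,791,500 bytes
1 GB = 1,000,000,000 bytes
86,791,500 / 1,000,000,000 = 0.087 GB

0.087 GB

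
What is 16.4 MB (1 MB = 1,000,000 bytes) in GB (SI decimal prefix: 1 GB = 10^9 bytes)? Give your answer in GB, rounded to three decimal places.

16.4 MB = 16.4 × 10^6 bytes = 16,400,000 bytes
1 GB = 1,000,000,000 bytes
16,400,000 / 1,000,000,000 = 0.016 GB

0.016 GB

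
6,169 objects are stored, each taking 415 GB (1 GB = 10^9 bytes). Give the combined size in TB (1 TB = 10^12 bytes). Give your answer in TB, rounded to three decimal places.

Total = 6,169 × 415 GB = 2,560,135 GB
= 2,560,135 × 1,000,000,000 bytes = 2,560,135,000,000,000 bytes
1 TB = 1,000,000,000,000 bytes
2,560,135,000,000,000 / 1,000,000,000,000 = 2,560.135 TB

2,560.135 TB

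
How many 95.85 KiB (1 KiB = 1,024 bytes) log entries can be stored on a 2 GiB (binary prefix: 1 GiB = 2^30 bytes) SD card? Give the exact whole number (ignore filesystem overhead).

21,879

Capacity: 2 GiB = 2,147,483,648 bytes
Per item: 95.85 KiB = 98,150.4 bytes
⌊2,147,483,648 / 98,150.4⌋ = 21,879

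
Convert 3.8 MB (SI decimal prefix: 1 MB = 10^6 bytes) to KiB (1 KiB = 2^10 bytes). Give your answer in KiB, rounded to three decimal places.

3.8 MB × 1,000,000 bytes/MB = 3,800,000 bytes
1 KiB = 1,024 bytes
3,800,000 / 1,024 = 3,710.938 KiB

3,710.938 KiB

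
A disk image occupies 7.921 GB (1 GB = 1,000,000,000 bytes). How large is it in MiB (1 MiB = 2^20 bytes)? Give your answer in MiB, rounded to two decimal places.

7,554.05 MiB

7.921 GB × 1,000,000,000 bytes/GB = 7,921,000,000 bytes
1 MiB = 2^20 bytes = 1,048,576 bytes
7,921,000,000 / 1,048,576 = 7,554.05 MiB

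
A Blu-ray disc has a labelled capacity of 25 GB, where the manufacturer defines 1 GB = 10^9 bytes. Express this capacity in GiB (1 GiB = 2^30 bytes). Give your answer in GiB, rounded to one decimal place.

23.3 GiB

25 GB = 25 × 10^9 bytes = 25,000,000,000 bytes
1 GiB = 2^30 bytes = 1,073,741,824 bytes
25,000,000,000 / 1,073,741,824 = 23.3 GiB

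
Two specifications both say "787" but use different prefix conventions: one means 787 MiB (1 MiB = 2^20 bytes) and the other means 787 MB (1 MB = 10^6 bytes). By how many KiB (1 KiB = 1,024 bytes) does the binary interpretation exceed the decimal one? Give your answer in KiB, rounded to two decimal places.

37,333.31 KiB

787 MiB = 787 × 1,048,576 = 825,229,312 bytes
787 MB = 787 × 1,000,000 = 787,000,000 bytes
difference = 38,229,312 bytes
38,229,312 / 1,024 = 37,333.31 KiB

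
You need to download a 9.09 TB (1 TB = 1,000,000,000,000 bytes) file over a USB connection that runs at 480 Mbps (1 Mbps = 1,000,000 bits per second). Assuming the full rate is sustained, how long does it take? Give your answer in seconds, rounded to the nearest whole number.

9.09 TB = 9,090,000,000,000 bytes = 72,720,000,000,000 bits
480 Mbps = 480,000,000 bits/s
time = 72,720,000,000,000 / 480,000,000 = 151,500 s

151,500 seconds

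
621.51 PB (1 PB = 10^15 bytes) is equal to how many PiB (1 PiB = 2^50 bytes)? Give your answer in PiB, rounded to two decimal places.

552.01 PiB

621.51 PB = 621.51 × 10^15 bytes = 621,510,000,000,000,000 bytes
1 PiB = 1,125,899,906,842,624 bytes
621,510,000,000,000,000 / 1,125,899,906,842,624 = 552.01 PiB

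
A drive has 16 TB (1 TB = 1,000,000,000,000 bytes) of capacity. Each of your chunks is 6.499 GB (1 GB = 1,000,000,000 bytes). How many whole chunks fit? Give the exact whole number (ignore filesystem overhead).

2,461

Capacity: 16 TB = 16,000,000,000,000 bytes
Per item: 6.499 GB = 6,499,000,000 bytes
⌊16,000,000,000,000 / 6,499,000,000⌋ = 2,461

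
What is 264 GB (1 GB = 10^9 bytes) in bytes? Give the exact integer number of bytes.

264 × 1,000,000,000 = 264,000,000,000 bytes  (1 GB = 10^9 bytes)

264,000,000,000 bytes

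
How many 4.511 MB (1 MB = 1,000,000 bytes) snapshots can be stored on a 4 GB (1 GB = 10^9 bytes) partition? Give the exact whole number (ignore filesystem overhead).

Capacity: 4 GB = 4,000,000,000 bytes
Per item: 4.511 MB = 4,511,000 bytes
⌊4,000,000,000 / 4,511,000⌋ = 886

886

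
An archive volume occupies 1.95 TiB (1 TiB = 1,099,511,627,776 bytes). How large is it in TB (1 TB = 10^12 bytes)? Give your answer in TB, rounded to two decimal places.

1.95 TiB = 1.95 × 2^40 bytes = 2,144,047,674,163.2 bytes
1 TB = 10^12 bytes = 1,000,000,000,000 bytes
2,144,047,674,163.2 / 1,000,000,000,000 = 2.14 TB

2.14 TB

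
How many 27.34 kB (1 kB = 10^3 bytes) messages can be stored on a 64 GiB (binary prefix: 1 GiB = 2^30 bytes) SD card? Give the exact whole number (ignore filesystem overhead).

2,513,514

Capacity: 64 GiB = 68,719,476,736 bytes
Per item: 27.34 kB = 27,340 bytes
⌊68,719,476,736 / 27,340⌋ = 2,513,514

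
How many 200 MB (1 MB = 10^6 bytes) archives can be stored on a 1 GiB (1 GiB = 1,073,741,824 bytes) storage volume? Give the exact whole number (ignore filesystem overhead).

Capacity: 1 GiB = 1,073,741,824 bytes
Per item: 200 MB = 200,000,000 bytes
⌊1,073,741,824 / 200,000,000⌋ = 5

5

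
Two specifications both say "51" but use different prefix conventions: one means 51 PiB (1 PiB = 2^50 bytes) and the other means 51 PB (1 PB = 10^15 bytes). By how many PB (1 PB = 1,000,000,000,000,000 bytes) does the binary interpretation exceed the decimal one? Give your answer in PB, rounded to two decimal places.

51 PiB = 51 × 1,125,899,906,842,624 = 57,420,895,248,973,824 bytes
51 PB = 51 × 1,000,000,000,000,000 = 51,000,000,000,000,000 bytes
difference = 6,420,895,248,973,824 bytes
6,420,895,248,973,824 / 1,000,000,000,000,000 = 6.42 PB

6.42 PB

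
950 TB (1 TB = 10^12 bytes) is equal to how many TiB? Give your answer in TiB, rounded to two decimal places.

864.02 TiB

950 TB × 1,000,000,000,000 bytes/TB = 950,000,000,000,000 bytes
1 TiB = 2^40 bytes = 1,099,511,627,776 bytes
950,000,000,000,000 / 1,099,511,627,776 = 864.02 TiB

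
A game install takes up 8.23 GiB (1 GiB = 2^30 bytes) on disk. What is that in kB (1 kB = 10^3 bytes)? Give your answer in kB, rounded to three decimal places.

8,836,895.212 kB

8.23 GiB = 8.23 × 2^30 bytes = 8,836,895,211.52 bytes
1 kB = 10^3 bytes = 1,000 bytes
8,836,895,211.52 / 1,000 = 8,836,895.212 kB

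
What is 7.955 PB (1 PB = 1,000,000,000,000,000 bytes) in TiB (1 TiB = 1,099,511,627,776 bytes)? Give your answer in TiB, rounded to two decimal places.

7,235.03 TiB

7.955 PB = 7.955 × 10^15 bytes = 7,955,000,000,000,000 bytes
1 TiB = 2^40 bytes = 1,099,511,627,776 bytes
7,955,000,000,000,000 / 1,099,511,627,776 = 7,235.03 TiB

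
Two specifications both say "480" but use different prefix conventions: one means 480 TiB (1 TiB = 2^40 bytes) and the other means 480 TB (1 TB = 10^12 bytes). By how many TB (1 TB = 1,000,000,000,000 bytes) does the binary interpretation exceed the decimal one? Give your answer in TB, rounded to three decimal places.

480 TiB = 480 × 1,099,511,627,776 = 527,765,581,332,480 bytes
480 TB = 480 × 1,000,000,000,000 = 480,000,000,000,000 bytes
difference = 47,765,581,332,480 bytes
47,765,581,332,480 / 1,000,000,000,000 = 47.766 TB

47.766 TB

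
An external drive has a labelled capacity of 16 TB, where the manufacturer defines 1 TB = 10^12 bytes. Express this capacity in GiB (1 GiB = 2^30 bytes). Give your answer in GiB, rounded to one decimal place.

14,901.2 GiB

16 TB × 1,000,000,000,000 bytes/TB = 16,000,000,000,000 bytes
1 GiB = 1,073,741,824 bytes
16,000,000,000,000 / 1,073,741,824 = 14,901.2 GiB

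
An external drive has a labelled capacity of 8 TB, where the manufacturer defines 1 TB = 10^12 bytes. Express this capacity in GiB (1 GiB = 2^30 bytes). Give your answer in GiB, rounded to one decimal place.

7,450.6 GiB

8 TB = 8 × 10^12 bytes = 8,000,000,000,000 bytes
1 GiB = 1,073,741,824 bytes
8,000,000,000,000 / 1,073,741,824 = 7,450.6 GiB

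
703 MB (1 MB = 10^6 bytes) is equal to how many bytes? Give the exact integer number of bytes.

703 × 1,000,000 = 703,000,000 bytes

703,000,000 bytes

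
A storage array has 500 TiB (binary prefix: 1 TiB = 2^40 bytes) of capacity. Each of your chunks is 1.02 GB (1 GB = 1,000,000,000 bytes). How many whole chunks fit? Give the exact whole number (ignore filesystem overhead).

Capacity: 500 TiB = 549,755,813,888,000 bytes
Per item: 1.02 GB = 1,020,000,000 bytes
⌊549,755,813,888,000 / 1,020,000,000⌋ = 538,976

538,976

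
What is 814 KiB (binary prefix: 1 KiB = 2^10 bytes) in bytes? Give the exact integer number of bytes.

814 × 1,024 = 833,536 bytes

833,536 bytes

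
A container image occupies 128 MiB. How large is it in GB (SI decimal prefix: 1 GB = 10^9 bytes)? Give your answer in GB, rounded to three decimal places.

0.134 GB

128 MiB × 1,048,576 bytes/MiB = 134,217,728 bytes
1 GB = 1,000,000,000 bytes
134,217,728 / 1,000,000,000 = 0.134 GB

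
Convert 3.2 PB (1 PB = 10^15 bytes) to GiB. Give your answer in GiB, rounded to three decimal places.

2,980,232.239 GiB

3.2 PB = 3.2 × 10^15 bytes = 3,200,000,000,000,000 bytes
1 GiB = 1,073,741,824 bytes
3,200,000,000,000,000 / 1,073,741,824 = 2,980,232.239 GiB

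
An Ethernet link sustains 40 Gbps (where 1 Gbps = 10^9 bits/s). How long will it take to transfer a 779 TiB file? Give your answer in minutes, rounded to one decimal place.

779 TiB = 856,519,558,037,504 bytes = 6,852,156,464,300,032 bits
40 Gbps = 40,000,000,000 bits/s
time = 6,852,156,464,300,032 / 40,000,000,000 = 171,303.91 s
171,303.91 s / 60 = 2,855.1 minutes

2,855.1 minutes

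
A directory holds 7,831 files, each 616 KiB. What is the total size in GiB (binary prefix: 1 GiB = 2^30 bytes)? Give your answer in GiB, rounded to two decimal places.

Total = 7,831 × 616 KiB = 4,823,896 KiB
= 4,823,896 × 1,024 bytes = 4,939,669,504 bytes
1 GiB = 1,073,741,824 bytes
4,939,669,504 / 1,073,741,824 = 4.60 GiB

4.60 GiB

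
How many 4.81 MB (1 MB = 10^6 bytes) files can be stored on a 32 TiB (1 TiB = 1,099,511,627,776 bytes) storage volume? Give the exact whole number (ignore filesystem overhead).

Capacity: 32 TiB = 35,184,372,088,832 bytes
Per item: 4.81 MB = 4,810,000 bytes
⌊35,184,372,088,832 / 4,810,000⌋ = 7,314,838

7,314,838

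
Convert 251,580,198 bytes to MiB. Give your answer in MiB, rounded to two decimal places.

239.93 MiB

251,580,198 bytes given.
1 MiB = 2^20 bytes = 1,048,576 bytes
251,580,198 / 1,048,576 = 239.93 MiB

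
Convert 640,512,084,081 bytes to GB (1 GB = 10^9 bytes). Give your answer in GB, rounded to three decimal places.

640.512 GB

640,512,084,081 bytes given.
1 GB = 10^9 bytes = 1,000,000,000 bytes
640,512,084,081 / 1,000,000,000 = 640.512 GB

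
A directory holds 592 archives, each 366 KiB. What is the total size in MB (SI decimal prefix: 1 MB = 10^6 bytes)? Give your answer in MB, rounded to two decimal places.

221.87 MB

Total = 592 × 366 KiB = 216,672 KiB
= 216,672 × 1,024 bytes = 221,872,128 bytes
1 MB = 1,000,000 bytes
221,872,128 / 1,000,000 = 221.87 MB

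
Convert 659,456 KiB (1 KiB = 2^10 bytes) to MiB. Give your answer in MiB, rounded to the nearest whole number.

644 MiB

659,456 KiB = 659,456 × 2^10 bytes = 675,282,944 bytes
1 MiB = 1,048,576 bytes
675,282,944 / 1,048,576 = 644 MiB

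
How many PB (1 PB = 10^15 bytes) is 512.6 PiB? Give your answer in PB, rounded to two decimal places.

577.14 PB

512.6 PiB × 1,125,899,906,842,624 bytes/PiB = 577,136,292,247,529,062.4 bytes
1 PB = 10^15 bytes = 1,000,000,000,000,000 bytes
577,136,292,247,529,062.4 / 1,000,000,000,000,000 = 577.14 PB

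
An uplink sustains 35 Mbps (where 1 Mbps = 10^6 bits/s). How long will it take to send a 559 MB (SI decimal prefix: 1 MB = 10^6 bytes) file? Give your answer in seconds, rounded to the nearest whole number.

559 MB = 559,000,000 bytes = 4,472,000,000 bits
35 Mbps = 35,000,000 bits/s
time = 4,472,000,000 / 35,000,000 = 128 s

128 seconds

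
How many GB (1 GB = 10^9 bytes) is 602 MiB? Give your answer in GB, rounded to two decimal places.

602 MiB × 1,048,576 bytes/MiB = 631,242,752 bytes
1 GB = 1,000,000,000 bytes
631,242,752 / 1,000,000,000 = 0.63 GB

0.63 GB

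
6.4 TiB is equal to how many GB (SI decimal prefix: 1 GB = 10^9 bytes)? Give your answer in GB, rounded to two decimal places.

7,036.87 GB

6.4 TiB × 1,099,511,627,776 bytes/TiB = 7,036,874,417,766.4 bytes
1 GB = 10^9 bytes = 1,000,000,000 bytes
7,036,874,417,766.4 / 1,000,000,000 = 7,036.87 GB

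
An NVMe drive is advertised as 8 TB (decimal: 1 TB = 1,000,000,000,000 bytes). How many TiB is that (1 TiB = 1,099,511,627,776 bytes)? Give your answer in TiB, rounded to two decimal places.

7.28 TiB

8 TB × 1,000,000,000,000 bytes/TB = 8,000,000,000,000 bytes
1 TiB = 2^40 bytes = 1,099,511,627,776 bytes
8,000,000,000,000 / 1,099,511,627,776 = 7.28 TiB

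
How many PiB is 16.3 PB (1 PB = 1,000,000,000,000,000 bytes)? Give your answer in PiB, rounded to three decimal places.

14.477 PiB

16.3 PB = 16.3 × 10^15 bytes = 16,300,000,000,000,000 bytes
1 PiB = 2^50 bytes = 1,125,899,906,842,624 bytes
16,300,000,000,000,000 / 1,125,899,906,842,624 = 14.477 PiB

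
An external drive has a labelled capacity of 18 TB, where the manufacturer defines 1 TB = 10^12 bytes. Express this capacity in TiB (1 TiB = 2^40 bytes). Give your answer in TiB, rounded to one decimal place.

18 TB × 1,000,000,000,000 bytes/TB = 18,000,000,000,000 bytes
1 TiB = 2^40 bytes = 1,099,511,627,776 bytes
18,000,000,000,000 / 1,099,511,627,776 = 16.4 TiB

16.4 TiB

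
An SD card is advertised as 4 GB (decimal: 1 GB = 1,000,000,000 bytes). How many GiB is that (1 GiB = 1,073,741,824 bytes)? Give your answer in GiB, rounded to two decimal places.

4 GB = 4 × 10^9 bytes = 4,000,000,000 bytes
1 GiB = 1,073,741,824 bytes
4,000,000,000 / 1,073,741,824 = 3.73 GiB

3.73 GiB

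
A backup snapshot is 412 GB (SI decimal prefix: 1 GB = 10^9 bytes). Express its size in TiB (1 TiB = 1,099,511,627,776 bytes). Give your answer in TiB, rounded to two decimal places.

412 GB = 412 × 10^9 bytes = 412,000,000,000 bytes
1 TiB = 1,099,511,627,776 bytes
412,000,000,000 / 1,099,511,627,776 = 0.37 TiB

0.37 TiB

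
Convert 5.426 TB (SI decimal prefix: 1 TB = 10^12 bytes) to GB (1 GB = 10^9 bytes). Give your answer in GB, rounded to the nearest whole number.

5,426 GB

5.426 TB × 1,000,000,000,000 bytes/TB = 5,426,000,000,000 bytes
1 GB = 10^9 bytes = 1,000,000,000 bytes
5,426,000,000,000 / 1,000,000,000 = 5,426 GB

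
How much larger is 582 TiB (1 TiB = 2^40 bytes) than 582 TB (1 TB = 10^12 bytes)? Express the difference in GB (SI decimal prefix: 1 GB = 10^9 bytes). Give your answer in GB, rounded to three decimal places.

582 TiB = 582 × 1,099,511,627,776 = 639,915,767,365,632 bytes
582 TB = 582 × 1,000,000,000,000 = 582,000,000,000,000 bytes
difference = 57,915,767,365,632 bytes
57,915,767,365,632 / 1,000,000,000 = 57,915.767 GB

57,915.767 GB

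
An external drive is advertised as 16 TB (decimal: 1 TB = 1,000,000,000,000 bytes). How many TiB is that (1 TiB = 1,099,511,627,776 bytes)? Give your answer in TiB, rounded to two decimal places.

14.55 TiB

16 TB = 16 × 10^12 bytes = 16,000,000,000,000 bytes
1 TiB = 1,099,511,627,776 bytes
16,000,000,000,000 / 1,099,511,627,776 = 14.55 TiB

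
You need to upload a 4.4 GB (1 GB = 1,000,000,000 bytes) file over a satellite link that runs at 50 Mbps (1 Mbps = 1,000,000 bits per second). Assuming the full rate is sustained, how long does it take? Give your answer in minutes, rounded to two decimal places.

11.73 minutes

4.4 GB = 4,400,000,000 bytes = 35,200,000,000 bits
50 Mbps = 50,000,000 bits/s
time = 35,200,000,000 / 50,000,000 = 704.000 s
704.000 s / 60 = 11.73 minutes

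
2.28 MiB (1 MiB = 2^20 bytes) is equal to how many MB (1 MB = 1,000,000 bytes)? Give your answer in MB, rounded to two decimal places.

2.39 MB

2.28 MiB = 2.28 × 2^20 bytes = 2,390,753.28 bytes
1 MB = 10^6 bytes = 1,000,000 bytes
2,390,753.28 / 1,000,000 = 2.39 MB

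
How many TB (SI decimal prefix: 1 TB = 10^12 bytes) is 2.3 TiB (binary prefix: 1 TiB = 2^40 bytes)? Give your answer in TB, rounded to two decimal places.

2.53 TB

2.3 TiB × 1,099,511,627,776 bytes/TiB = 2,528,876,743,884.8 bytes
1 TB = 1,000,000,000,000 bytes
2,528,876,743,884.8 / 1,000,000,000,000 = 2.53 TB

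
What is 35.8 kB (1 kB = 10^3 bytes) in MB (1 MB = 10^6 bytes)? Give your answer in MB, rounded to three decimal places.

35.8 kB = 35.8 × 10^3 bytes = 35,800 bytes
1 MB = 1,000,000 bytes
35,800 / 1,000,000 = 0.036 MB

0.036 MB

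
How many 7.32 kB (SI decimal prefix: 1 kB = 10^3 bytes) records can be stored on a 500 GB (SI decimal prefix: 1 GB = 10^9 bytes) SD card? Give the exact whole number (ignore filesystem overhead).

68,306,010

Capacity: 500 GB = 500,000,000,000 bytes
Per item: 7.32 kB = 7,320 bytes
⌊500,000,000,000 / 7,320⌋ = 68,306,010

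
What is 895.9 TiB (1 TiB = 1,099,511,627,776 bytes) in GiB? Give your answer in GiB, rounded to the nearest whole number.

917,402 GiB

895.9 TiB = 895.9 × 2^40 bytes = 985,052,467,324,518.4 bytes
1 GiB = 1,073,741,824 bytes
985,052,467,324,518.4 / 1,073,741,824 = 917,402 GiB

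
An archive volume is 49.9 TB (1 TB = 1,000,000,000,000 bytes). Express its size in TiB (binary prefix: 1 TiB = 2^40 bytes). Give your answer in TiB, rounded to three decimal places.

45.384 TiB

49.9 TB × 1,000,000,000,000 bytes/TB = 49,900,000,000,000 bytes
1 TiB = 2^40 bytes = 1,099,511,627,776 bytes
49,900,000,000,000 / 1,099,511,627,776 = 45.384 TiB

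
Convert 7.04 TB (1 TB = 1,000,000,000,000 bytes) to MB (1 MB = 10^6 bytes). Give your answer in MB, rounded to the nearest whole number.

7,040,000 MB

7.04 TB × 1,000,000,000,000 bytes/TB = 7,040,000,000,000 bytes
1 MB = 10^6 bytes = 1,000,000 bytes
7,040,000,000,000 / 1,000,000 = 7,040,000 MB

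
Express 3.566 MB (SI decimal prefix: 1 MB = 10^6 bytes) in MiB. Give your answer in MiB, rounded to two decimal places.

3.566 MB × 1,000,000 bytes/MB = 3,566,000 bytes
1 MiB = 2^20 bytes = 1,048,576 bytes
3,566,000 / 1,048,576 = 3.40 MiB

3.40 MiB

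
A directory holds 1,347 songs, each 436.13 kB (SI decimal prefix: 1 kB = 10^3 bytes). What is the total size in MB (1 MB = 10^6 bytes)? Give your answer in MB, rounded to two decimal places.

Total = 1,347 × 436.13 kB = 587467.11 kB
= 587467.11 × 1,000 bytes = 587,467,110 bytes
1 MB = 1,000,000 bytes
587,467,110 / 1,000,000 = 587.47 MB

587.47 MB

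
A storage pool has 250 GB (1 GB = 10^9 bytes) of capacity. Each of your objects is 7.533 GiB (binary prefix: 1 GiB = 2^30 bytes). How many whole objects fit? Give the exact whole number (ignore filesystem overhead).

30

Capacity: 250 GB = 250,000,000,000 bytes
Per item: 7.533 GiB = 8,088,497,160.192 bytes
⌊250,000,000,000 / 8,088,497,160.192⌋ = 30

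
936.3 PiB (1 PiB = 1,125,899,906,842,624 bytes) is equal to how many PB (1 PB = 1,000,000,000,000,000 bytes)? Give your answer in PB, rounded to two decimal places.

1,054.18 PB

936.3 PiB = 936.3 × 2^50 bytes = 1,054,180,082,776,748,851.2 bytes
1 PB = 1,000,000,000,000,000 bytes
1,054,180,082,776,748,851.2 / 1,000,000,000,000,000 = 1,054.18 PB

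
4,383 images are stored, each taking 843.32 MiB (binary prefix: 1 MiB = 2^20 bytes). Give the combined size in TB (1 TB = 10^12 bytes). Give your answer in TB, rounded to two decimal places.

3.88 TB

Total = 4,383 × 843.32 MiB = 3696271.56 MiB
= 3696271.56 × 1,048,576 bytes = 3,875,821,647,298.56 bytes
1 TB = 1,000,000,000,000 bytes
3,875,821,647,298.56 / 1,000,000,000,000 = 3.88 TB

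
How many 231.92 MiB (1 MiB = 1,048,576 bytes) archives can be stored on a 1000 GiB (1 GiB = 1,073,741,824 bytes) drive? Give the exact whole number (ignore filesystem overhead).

Capacity: 1000 GiB = 1,073,741,824,000 bytes
Per item: 231.92 MiB = 243,185,745.92 bytes
⌊1,073,741,824,000 / 243,185,745.92⌋ = 4,415

4,415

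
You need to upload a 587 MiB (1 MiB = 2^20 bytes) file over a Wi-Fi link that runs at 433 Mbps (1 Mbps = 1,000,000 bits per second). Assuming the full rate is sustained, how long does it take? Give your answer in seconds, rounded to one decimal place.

587 MiB = 615,514,112 bytes = 4,924,112,896 bits
433 Mbps = 433,000,000 bits/s
time = 4,924,112,896 / 433,000,000 = 11.4 s

11.4 seconds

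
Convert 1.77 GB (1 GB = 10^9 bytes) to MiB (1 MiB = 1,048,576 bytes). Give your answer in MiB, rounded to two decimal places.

1,688.00 MiB

1.77 GB × 1,000,000,000 bytes/GB = 1,770,000,000 bytes
1 MiB = 1,048,576 bytes
1,770,000,000 / 1,048,576 = 1,688.00 MiB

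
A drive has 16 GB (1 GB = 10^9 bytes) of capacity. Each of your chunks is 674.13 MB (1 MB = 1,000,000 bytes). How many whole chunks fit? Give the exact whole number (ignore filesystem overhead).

23

Capacity: 16 GB = 16,000,000,000 bytes
Per item: 674.13 MB = 674,130,000 bytes
⌊16,000,000,000 / 674,130,000⌋ = 23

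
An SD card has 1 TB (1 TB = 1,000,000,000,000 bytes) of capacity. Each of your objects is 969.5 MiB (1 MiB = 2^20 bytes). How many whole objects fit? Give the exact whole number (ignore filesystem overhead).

Capacity: 1 TB = 1,000,000,000,000 bytes
Per item: 969.5 MiB = 1,016,594,432 bytes
⌊1,000,000,000,000 / 1,016,594,432⌋ = 983

983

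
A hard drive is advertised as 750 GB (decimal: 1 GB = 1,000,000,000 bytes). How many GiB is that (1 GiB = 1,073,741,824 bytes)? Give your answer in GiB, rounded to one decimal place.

750 GB = 750 × 10^9 bytes = 750,000,000,000 bytes
1 GiB = 2^30 bytes = 1,073,741,824 bytes
750,000,000,000 / 1,073,741,824 = 698.5 GiB

698.5 GiB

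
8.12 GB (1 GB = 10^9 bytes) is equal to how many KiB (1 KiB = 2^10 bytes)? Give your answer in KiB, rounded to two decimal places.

8.12 GB = 8.12 × 10^9 bytes = 8,120,000,000 bytes
1 KiB = 1,024 bytes
8,120,000,000 / 1,024 = 7,929,687.50 KiB

7,929,687.50 KiB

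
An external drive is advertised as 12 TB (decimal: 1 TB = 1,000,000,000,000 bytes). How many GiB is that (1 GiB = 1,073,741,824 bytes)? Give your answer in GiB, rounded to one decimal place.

11,175.9 GiB

12 TB = 12 × 10^12 bytes = 12,000,000,000,000 bytes
1 GiB = 1,073,741,824 bytes
12,000,000,000,000 / 1,073,741,824 = 11,175.9 GiB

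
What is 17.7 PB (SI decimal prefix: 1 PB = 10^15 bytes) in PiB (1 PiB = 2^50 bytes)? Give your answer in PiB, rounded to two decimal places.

17.7 PB × 1,000,000,000,000,000 bytes/PB = 17,700,000,000,000,000 bytes
1 PiB = 2^50 bytes = 1,125,899,906,842,624 bytes
17,700,000,000,000,000 / 1,125,899,906,842,624 = 15.72 PiB

15.72 PiB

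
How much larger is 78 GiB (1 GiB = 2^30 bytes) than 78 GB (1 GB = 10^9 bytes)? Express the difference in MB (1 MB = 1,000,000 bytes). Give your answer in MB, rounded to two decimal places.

78 GiB = 78 × 1,073,741,824 = 83,751,862,272 bytes
78 GB = 78 × 1,000,000,000 = 78,000,000,000 bytes
difference = 5,751,862,272 bytes
5,751,862,272 / 1,000,000 = 5,751.86 MB

5,751.86 MB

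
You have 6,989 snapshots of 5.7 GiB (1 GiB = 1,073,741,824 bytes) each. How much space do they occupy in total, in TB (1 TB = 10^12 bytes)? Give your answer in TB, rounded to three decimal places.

Total = 6,989 × 5.7 GiB = 39837.3 GiB
= 39837.3 × 1,073,741,824 bytes = 42,774,975,165,235.2 bytes
1 TB = 1,000,000,000,000 bytes
42,774,975,165,235.2 / 1,000,000,000,000 = 42.775 TB

42.775 TB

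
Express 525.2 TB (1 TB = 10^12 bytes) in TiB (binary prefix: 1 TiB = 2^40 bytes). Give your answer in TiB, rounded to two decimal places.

477.67 TiB

525.2 TB = 525.2 × 10^12 bytes = 525,200,000,000,000 bytes
1 TiB = 2^40 bytes = 1,099,511,627,776 bytes
525,200,000,000,000 / 1,099,511,627,776 = 477.67 TiB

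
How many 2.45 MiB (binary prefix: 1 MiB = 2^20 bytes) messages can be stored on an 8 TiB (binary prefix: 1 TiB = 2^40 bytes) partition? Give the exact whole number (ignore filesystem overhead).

3,423,921

Capacity: 8 TiB = 8,796,093,022,208 bytes
Per item: 2.45 MiB = 2,569,011.2 bytes
⌊8,796,093,022,208 / 2,569,011.2⌋ = 3,423,921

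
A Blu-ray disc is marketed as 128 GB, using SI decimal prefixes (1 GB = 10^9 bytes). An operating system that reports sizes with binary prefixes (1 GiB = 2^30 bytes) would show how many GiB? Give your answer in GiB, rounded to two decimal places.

128 GB = 128 × 10^9 bytes = 128,000,000,000 bytes
1 GiB = 1,073,741,824 bytes
128,000,000,000 / 1,073,741,824 = 119.21 GiB

119.21 GiB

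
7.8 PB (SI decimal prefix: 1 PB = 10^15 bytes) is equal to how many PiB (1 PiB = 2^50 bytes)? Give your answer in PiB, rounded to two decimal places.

7.8 PB = 7.8 × 10^15 bytes = 7,800,000,000,000,000 bytes
1 PiB = 2^50 bytes = 1,125,899,906,842,624 bytes
7,800,000,000,000,000 / 1,125,899,906,842,624 = 6.93 PiB

6.93 PiB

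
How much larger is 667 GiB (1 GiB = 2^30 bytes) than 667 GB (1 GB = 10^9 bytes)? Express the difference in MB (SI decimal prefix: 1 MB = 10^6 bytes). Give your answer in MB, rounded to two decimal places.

49,185.80 MB

667 GiB = 667 × 1,073,741,824 = 716,185,796,608 bytes
667 GB = 667 × 1,000,000,000 = 667,000,000,000 bytes
difference = 49,185,796,608 bytes
49,185,796,608 / 1,000,000 = 49,185.80 MB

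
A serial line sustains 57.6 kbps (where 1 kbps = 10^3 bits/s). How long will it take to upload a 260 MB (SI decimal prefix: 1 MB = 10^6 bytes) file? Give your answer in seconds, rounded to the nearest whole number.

260 MB = 260,000,000 bytes = 2,080,000,000 bits
57.6 kbps = 57,600 bits/s
time = 2,080,000,000 / 57,600 = 36,111 s

36,111 seconds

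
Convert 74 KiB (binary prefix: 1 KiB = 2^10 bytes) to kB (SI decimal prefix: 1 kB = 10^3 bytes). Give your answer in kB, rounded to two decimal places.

74 KiB × 1,024 bytes/KiB = 75,776 bytes
1 kB = 10^3 bytes = 1,000 bytes
75,776 / 1,000 = 75.78 kB

75.78 kB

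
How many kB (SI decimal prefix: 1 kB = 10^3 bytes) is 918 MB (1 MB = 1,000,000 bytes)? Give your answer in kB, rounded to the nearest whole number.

918 MB × 1,000,000 bytes/MB = 918,000,000 bytes
1 kB = 1,000 bytes
918,000,000 / 1,000 = 918,000 kB

918,000 kB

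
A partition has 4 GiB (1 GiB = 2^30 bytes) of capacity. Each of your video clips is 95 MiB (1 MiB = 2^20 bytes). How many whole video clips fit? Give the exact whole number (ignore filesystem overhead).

43

Capacity: 4 GiB = 4,294,967,296 bytes
Per item: 95 MiB = 99,614,720 bytes
⌊4,294,967,296 / 99,614,720⌋ = 43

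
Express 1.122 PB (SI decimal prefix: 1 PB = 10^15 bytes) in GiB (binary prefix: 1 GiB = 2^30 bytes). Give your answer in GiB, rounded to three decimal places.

1.122 PB = 1.122 × 10^15 bytes = 1,122,000,000,000,000 bytes
1 GiB = 1,073,741,824 bytes
1,122,000,000,000,000 / 1,073,741,824 = 1,044,943.929 GiB

1,044,943.929 GiB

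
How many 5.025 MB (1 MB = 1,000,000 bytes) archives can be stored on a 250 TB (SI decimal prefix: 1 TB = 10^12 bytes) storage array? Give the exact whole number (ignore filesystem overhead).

Capacity: 250 TB = 250,000,000,000,000 bytes
Per item: 5.025 MB = 5,025,000 bytes
⌊250,000,000,000,000 / 5,025,000⌋ = 49,751,243

49,751,243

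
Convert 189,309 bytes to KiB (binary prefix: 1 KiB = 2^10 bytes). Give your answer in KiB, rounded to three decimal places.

184.872 KiB

189,309 bytes given.
1 KiB = 2^10 bytes = 1,024 bytes
189,309 / 1,024 = 184.872 KiB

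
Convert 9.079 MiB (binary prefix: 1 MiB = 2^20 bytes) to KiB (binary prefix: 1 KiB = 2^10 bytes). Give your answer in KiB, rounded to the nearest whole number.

9,297 KiB

9.079 MiB = 9.079 × 2^20 bytes = 9,520,021.504 bytes
1 KiB = 1,024 bytes
9,520,021.504 / 1,024 = 9,297 KiB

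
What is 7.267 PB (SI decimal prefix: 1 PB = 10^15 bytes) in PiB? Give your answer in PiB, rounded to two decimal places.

7.267 PB = 7.267 × 10^15 bytes = 7,267,000,000,000,000 bytes
1 PiB = 2^50 bytes = 1,125,899,906,842,624 bytes
7,267,000,000,000,000 / 1,125,899,906,842,624 = 6.45 PiB

6.45 PiB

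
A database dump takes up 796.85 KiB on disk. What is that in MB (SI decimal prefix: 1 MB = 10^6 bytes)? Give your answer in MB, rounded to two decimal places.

796.85 KiB = 796.85 × 2^10 bytes = 815,974.4 bytes
1 MB = 1,000,000 bytes
815,974.4 / 1,000,000 = 0.82 MB

0.82 MB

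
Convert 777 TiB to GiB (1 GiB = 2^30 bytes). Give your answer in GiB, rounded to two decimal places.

795,648.00 GiB

777 TiB = 777 × 2^40 bytes = 854,320,534,781,952 bytes
1 GiB = 1,073,741,824 bytes
854,320,534,781,952 / 1,073,741,824 = 795,648.00 GiB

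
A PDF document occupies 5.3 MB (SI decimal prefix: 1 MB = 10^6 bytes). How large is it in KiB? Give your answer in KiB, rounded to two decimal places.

5.3 MB = 5.3 × 10^6 bytes = 5,300,000 bytes
1 KiB = 1,024 bytes
5,300,000 / 1,024 = 5,175.78 KiB

5,175.78 KiB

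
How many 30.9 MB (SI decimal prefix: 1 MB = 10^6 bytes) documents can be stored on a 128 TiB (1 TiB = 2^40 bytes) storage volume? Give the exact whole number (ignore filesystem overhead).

4,554,611

Capacity: 128 TiB = 140,737,488,355,328 bytes
Per item: 30.9 MB = 30,900,000 bytes
⌊140,737,488,355,328 / 30,900,000⌋ = 4,554,611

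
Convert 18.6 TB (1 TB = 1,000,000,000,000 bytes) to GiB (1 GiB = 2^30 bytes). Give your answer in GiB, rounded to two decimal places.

17,322.60 GiB

18.6 TB × 1,000,000,000,000 bytes/TB = 18,600,000,000,000 bytes
1 GiB = 1,073,741,824 bytes
18,600,000,000,000 / 1,073,741,824 = 17,322.60 GiB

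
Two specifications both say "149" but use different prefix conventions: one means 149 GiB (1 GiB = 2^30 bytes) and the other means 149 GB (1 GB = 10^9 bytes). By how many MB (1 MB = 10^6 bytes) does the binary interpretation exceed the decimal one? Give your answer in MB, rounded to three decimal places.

10,987.532 MB

149 GiB = 149 × 1,073,741,824 = 159,987,531,776 bytes
149 GB = 149 × 1,000,000,000 = 149,000,000,000 bytes
difference = 10,987,531,776 bytes
10,987,531,776 / 1,000,000 = 10,987.532 MB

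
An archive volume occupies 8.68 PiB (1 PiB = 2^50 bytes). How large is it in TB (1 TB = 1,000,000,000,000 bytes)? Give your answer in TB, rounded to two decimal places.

8.68 PiB = 8.68 × 2^50 bytes = 9,772,811,191,393,976.32 bytes
1 TB = 10^12 bytes = 1,000,000,000,000 bytes
9,772,811,191,393,976.32 / 1,000,000,000,000 = 9,772.81 TB

9,772.81 TB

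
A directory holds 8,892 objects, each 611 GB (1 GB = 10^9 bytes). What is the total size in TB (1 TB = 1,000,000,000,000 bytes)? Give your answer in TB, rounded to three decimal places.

5,433.012 TB

Total = 8,892 × 611 GB = 5,433,012 GB
= 5,433,012 × 1,000,000,000 bytes = 5,433,012,000,000,000 bytes
1 TB = 1,000,000,000,000 bytes
5,433,012,000,000,000 / 1,000,000,000,000 = 5,433.012 TB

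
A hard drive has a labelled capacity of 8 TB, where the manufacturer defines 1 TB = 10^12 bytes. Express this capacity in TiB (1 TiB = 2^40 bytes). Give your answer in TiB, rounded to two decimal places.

7.28 TiB

8 TB = 8 × 10^12 bytes = 8,000,000,000,000 bytes
1 TiB = 1,099,511,627,776 bytes
8,000,000,000,000 / 1,099,511,627,776 = 7.28 TiB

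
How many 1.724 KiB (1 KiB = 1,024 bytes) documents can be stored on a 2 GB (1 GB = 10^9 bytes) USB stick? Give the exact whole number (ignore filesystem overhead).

Capacity: 2 GB = 2,000,000,000 bytes
Per item: 1.724 KiB = 1,765.376 bytes
⌊2,000,000,000 / 1,765.376⌋ = 1,132,903

1,132,903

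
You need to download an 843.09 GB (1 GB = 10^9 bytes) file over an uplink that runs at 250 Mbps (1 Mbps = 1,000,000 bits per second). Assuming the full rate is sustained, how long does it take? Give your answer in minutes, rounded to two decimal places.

843.09 GB = 843,090,000,000 bytes = 6,744,720,000,000 bits
250 Mbps = 250,000,000 bits/s
time = 6,744,720,000,000 / 250,000,000 = 26,978.880 s
26,978.880 s / 60 = 449.65 minutes

449.65 minutes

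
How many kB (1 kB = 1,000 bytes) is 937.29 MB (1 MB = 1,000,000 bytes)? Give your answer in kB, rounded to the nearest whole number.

937,290 kB

937.29 MB = 937.29 × 10^6 bytes = 937,290,000 bytes
1 kB = 10^3 bytes = 1,000 bytes
937,290,000 / 1,000 = 937,290 kB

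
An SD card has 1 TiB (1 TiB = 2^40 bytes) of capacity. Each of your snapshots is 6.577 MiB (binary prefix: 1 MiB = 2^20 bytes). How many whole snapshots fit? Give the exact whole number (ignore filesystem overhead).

Capacity: 1 TiB = 1,099,511,627,776 bytes
Per item: 6.577 MiB = 6,896,484.352 bytes
⌊1,099,511,627,776 / 6,896,484.352⌋ = 159,430

159,430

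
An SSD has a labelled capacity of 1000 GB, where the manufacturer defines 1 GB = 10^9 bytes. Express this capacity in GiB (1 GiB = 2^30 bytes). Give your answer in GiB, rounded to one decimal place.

1000 GB × 1,000,000,000 bytes/GB = 1,000,000,000,000 bytes
1 GiB = 1,073,741,824 bytes
1,000,000,000,000 / 1,073,741,824 = 931.3 GiB

931.3 GiB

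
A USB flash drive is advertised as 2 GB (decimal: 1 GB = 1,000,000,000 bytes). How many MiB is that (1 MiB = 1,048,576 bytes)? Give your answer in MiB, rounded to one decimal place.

1,907.3 MiB

2 GB = 2 × 10^9 bytes = 2,000,000,000 bytes
1 MiB = 1,048,576 bytes
2,000,000,000 / 1,048,576 = 1,907.3 MiB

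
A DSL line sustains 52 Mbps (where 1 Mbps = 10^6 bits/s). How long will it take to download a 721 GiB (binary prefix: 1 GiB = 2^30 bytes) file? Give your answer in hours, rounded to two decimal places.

33.08 hours

721 GiB = 774,167,855,104 bytes = 6,193,342,840,832 bits
52 Mbps = 52,000,000 bits/s
time = 6,193,342,840,832 / 52,000,000 = 119,102.7469 s
119,102.7469 s / 3600 = 33.08 hours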